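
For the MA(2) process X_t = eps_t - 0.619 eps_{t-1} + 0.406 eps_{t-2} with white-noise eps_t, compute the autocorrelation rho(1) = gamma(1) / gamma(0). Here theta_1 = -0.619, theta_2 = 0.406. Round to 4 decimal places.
\rho(1) = -0.5622

For an MA(q) process with theta_0 = 1, the autocovariance is
  gamma(k) = sigma^2 * sum_{i=0..q-k} theta_i * theta_{i+k},
and rho(k) = gamma(k) / gamma(0). Sigma^2 cancels.
  numerator   = (1)*(-0.619) + (-0.619)*(0.406) = -0.870314.
  denominator = (1)^2 + (-0.619)^2 + (0.406)^2 = 1.547997.
  rho(1) = -0.870314 / 1.547997 = -0.5622.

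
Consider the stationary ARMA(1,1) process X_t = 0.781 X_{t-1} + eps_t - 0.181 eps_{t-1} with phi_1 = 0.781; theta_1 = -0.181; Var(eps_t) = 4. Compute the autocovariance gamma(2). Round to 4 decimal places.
\gamma(2) = 4.1263

Multiply the model equation by X_{t-k} and take expectations. With theta_0 = psi_0 = 1 and psi_j the MA(infinity) weights, this gives
  gamma(k) - sum_i phi_i gamma(k-i) = c_k,
  c_k = sigma^2 * sum_{j=k..q} theta_j psi_{j-k}   (c_k = 0 for k > q),
using gamma(-m) = gamma(m).
psi-weights needed (psi_j = theta_j + sum_i phi_i psi_{j-i}):
  psi_1 = theta_1 + phi_1 = -0.181 + (0.781) = 0.6
Right-hand sides:
  c_0 = sigma^2 (1 + theta_1 psi_1) = 4 * (1 + (-0.181)(0.6)) = 4 * 0.8914 = 3.5656
  c_1 = sigma^2 theta_1 = 4 * (-0.181) = -0.724
  c_2 = 0
Equations for k = 0 and k = 1 (AR order 1):
  gamma(0) = phi_1 gamma(1) + c_0
  gamma(1) = phi_1 gamma(0) + c_1
Substituting the second into the first: gamma(0) (1 - phi_1^2) = c_0 + phi_1 c_1, so
  gamma(0) = (c_0 + phi_1 c_1) / (1 - phi_1^2) = (3.5656 + (0.781)(-0.724)) / (1 - (0.781)^2) = 3.000156 / 0.390039 = 7.691938.
  gamma(1) = phi_1 gamma(0) + c_1 = (0.781)(7.691938) + (-0.724) = 5.283404.
For k = 2 (> q): gamma(2) = phi_1 gamma(1) = (0.781)(5.283404) = 4.126338.
Therefore gamma(2) = 4.1263 (to 4 decimal places).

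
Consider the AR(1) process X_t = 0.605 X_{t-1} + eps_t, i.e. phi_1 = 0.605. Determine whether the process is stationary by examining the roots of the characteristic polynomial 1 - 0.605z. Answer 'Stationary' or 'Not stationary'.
\text{Stationary}

The AR(p) characteristic polynomial is P(z) = 1 - 0.605z.
Stationarity requires all roots to lie outside the unit circle, i.e. |z| > 1 for every root.
This is linear in z: 1 + (-0.605) z = 0  =>  z = -1/(-0.605) = 1.652893,  |z| = 1.652893.
Moduli of all roots: 1.6529.
All moduli strictly greater than 1? Yes.
Verdict: Stationary.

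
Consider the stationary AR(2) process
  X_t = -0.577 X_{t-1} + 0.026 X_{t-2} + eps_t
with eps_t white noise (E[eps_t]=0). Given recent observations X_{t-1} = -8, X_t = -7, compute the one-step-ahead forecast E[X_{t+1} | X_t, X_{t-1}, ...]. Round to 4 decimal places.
E[X_{t+1} \mid \mathcal F_t] = 3.8310

For an AR(p) model X_t = c + sum_i phi_i X_{t-i} + eps_t, the
one-step-ahead conditional mean is
  E[X_{t+1} | X_t, ...] = c + sum_i phi_i X_{t+1-i}.
Substitute known values:
  E[X_{t+1} | ...] = (-0.577) * (-7) + (0.026) * (-8)
                   = 3.8310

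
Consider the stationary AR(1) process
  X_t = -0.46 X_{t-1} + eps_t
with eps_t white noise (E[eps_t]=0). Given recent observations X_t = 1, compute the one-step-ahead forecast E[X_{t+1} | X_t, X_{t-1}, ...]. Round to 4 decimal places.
E[X_{t+1} \mid \mathcal F_t] = -0.4600

For an AR(p) model X_t = c + sum_i phi_i X_{t-i} + eps_t, the
one-step-ahead conditional mean is
  E[X_{t+1} | X_t, ...] = c + sum_i phi_i X_{t+1-i}.
Substitute known values:
  E[X_{t+1} | ...] = (-0.46) * (1)
                   = -0.4600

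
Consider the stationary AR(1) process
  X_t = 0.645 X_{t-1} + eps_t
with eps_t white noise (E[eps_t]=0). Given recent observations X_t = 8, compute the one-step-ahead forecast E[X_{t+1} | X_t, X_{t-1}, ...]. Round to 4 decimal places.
E[X_{t+1} \mid \mathcal F_t] = 5.1600

For an AR(p) model X_t = c + sum_i phi_i X_{t-i} + eps_t, the
one-step-ahead conditional mean is
  E[X_{t+1} | X_t, ...] = c + sum_i phi_i X_{t+1-i}.
Substitute known values:
  E[X_{t+1} | ...] = (0.645) * (8)
                   = 5.1600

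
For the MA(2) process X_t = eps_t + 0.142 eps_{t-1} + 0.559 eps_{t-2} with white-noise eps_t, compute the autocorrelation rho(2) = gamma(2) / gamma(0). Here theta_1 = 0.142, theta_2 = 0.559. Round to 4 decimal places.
\rho(2) = 0.4195

For an MA(q) process with theta_0 = 1, the autocovariance is
  gamma(k) = sigma^2 * sum_{i=0..q-k} theta_i * theta_{i+k},
and rho(k) = gamma(k) / gamma(0). Sigma^2 cancels.
  numerator   = (1)*(0.559) = 0.559.
  denominator = (1)^2 + (0.142)^2 + (0.559)^2 = 1.332645.
  rho(2) = 0.559 / 1.332645 = 0.4195.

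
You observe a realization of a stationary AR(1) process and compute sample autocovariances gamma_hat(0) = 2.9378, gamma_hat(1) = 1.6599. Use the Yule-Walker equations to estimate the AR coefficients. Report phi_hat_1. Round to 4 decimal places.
\hat\phi_{1} = 0.5650

The Yule-Walker equations for an AR(p) process read, in matrix form,
  Gamma_p phi = r_p,   with   (Gamma_p)_{ij} = gamma(|i - j|),
                       (r_p)_i = gamma(i),   i,j = 1..p.
Substitute the sample gammas (Toeplitz matrix and right-hand side of size 1):
  Gamma_p = [[2.9378]]
  r_p     = [1.6599]
With p = 1 this is the single equation gamma(0) phi_1 = gamma(1):
  phi_hat_1 = gamma(1) / gamma(0) = 1.6599 / 2.9378 = 0.5650.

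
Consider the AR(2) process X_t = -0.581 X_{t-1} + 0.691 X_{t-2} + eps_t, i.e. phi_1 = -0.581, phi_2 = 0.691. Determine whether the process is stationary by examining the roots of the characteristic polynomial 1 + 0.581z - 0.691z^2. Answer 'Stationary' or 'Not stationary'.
\text{Not stationary}

The AR(p) characteristic polynomial is P(z) = 1 + 0.581z - 0.691z^2.
Stationarity requires all roots to lie outside the unit circle, i.e. |z| > 1 for every root.
Set 1 + (0.581) z + (-0.691) z^2 = 0, i.e. a z^2 + b z + c = 0 with a = -0.691, b = 0.581, c = 1.
Discriminant D = b^2 - 4ac = (0.581)^2 - 4*(-0.691)*1 = 0.337561 - (-2.764) = 3.101561.
D >= 0, so the roots are real: z = (-b +/- sqrt(D)) / (2a) = (-0.581 +/- 1.761125) / (-1.382).
  z_1 = (-0.581 + 1.761125) / (-1.382) = -0.8539,   |z_1| = 0.8539.
  z_2 = (-0.581 - 1.761125) / (-1.382) = 1.6947,   |z_2| = 1.6947.
Moduli of all roots: 0.8539, 1.6947.
All moduli strictly greater than 1? No.
Verdict: Not stationary.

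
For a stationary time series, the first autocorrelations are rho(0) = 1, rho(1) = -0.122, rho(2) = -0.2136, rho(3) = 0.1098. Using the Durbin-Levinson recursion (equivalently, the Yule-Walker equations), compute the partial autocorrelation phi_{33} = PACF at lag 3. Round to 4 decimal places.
\phi_{33} = 0.0530

The PACF at lag k is phi_{kk}, the last component of the solution
to the Yule-Walker system G_k phi = r_k where
  (G_k)_{ij} = rho(|i - j|), (r_k)_i = rho(i), i,j = 1..k.
Equivalently, Durbin-Levinson gives phi_{kk} iteratively:
  phi_{11} = rho(1)
  phi_{kk} = [rho(k) - sum_{j=1..k-1} phi_{k-1,j} rho(k-j)]
            / [1 - sum_{j=1..k-1} phi_{k-1,j} rho(j)],
  phi_{k,j} = phi_{k-1,j} - phi_{kk} phi_{k-1,k-j},  j = 1..k-1.
Step k = 1:
  phi_11 = rho(1) = -0.122.
Step k = 2:
  phi_22 = [rho(2) - phi_11 rho(1)] / [1 - phi_11 rho(1)] = [-0.2136 - (-0.122)(-0.122)] / [1 - (-0.122)(-0.122)]
         = -0.228484 / 0.985116 = -0.231936.
  Update: phi_21 = phi_11 - phi_22 phi_11 = -0.122 - (-0.231936)(-0.122) = -0.150296.
Step k = 3:
  phi_33 = [rho(3) - phi_21 rho(2) - phi_22 rho(1)] / [1 - phi_21 rho(1) - phi_22 rho(2)]
    numerator   = 0.1098 - (-0.150296)(-0.2136) - (-0.231936)(-0.122) = 0.04940052
    denominator = 1 - (-0.150296)(-0.122) - (-0.231936)(-0.2136) = 0.9321223
  phi_33 = 0.04940052 / 0.9321223 = 0.053.
Therefore phi_{33} = 0.0530.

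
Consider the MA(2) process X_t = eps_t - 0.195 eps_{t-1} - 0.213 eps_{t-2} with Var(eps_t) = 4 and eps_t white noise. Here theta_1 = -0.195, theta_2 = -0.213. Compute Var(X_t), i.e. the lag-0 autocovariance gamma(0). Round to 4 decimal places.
\gamma(0) = 4.3336

For an MA(q) process X_t = eps_t + sum_i theta_i eps_{t-i} with
Var(eps_t) = sigma^2, the variance is
  gamma(0) = sigma^2 * (1 + sum_i theta_i^2).
  sum_i theta_i^2 = (-0.195)^2 + (-0.213)^2 = 0.038025 + 0.045369 = 0.083394.
  gamma(0) = 4 * (1 + 0.083394) = 4 * 1.083394 = 4.333576, which rounds to 4.3336.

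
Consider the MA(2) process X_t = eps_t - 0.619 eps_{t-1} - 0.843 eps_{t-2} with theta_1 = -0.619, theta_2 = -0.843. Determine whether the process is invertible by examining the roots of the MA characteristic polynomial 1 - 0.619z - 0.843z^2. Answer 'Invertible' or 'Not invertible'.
\text{Not invertible}

The MA(q) characteristic polynomial is P(z) = 1 - 0.619z - 0.843z^2.
Invertibility requires all roots to lie outside the unit circle, i.e. |z| > 1 for every root.
Set 1 + (-0.619) z + (-0.843) z^2 = 0, i.e. a z^2 + b z + c = 0 with a = -0.843, b = -0.619, c = 1.
Discriminant D = b^2 - 4ac = (-0.619)^2 - 4*(-0.843)*1 = 0.383161 - (-3.372) = 3.755161.
D >= 0, so the roots are real: z = (-b +/- sqrt(D)) / (2a) = (0.619 +/- 1.937824) / (-1.686).
  z_1 = (0.619 + 1.937824) / (-1.686) = -1.5165,   |z_1| = 1.5165.
  z_2 = (0.619 - 1.937824) / (-1.686) = 0.7822,   |z_2| = 0.7822.
Moduli of all roots: 1.5165, 0.7822.
All moduli strictly greater than 1? No.
Verdict: Not invertible.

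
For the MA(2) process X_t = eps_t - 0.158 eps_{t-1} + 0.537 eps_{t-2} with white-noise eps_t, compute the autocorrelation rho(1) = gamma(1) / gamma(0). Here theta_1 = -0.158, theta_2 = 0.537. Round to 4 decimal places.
\rho(1) = -0.1849

For an MA(q) process with theta_0 = 1, the autocovariance is
  gamma(k) = sigma^2 * sum_{i=0..q-k} theta_i * theta_{i+k},
and rho(k) = gamma(k) / gamma(0). Sigma^2 cancels.
  numerator   = (1)*(-0.158) + (-0.158)*(0.537) = -0.242846.
  denominator = (1)^2 + (-0.158)^2 + (0.537)^2 = 1.313333.
  rho(1) = -0.242846 / 1.313333 = -0.1849.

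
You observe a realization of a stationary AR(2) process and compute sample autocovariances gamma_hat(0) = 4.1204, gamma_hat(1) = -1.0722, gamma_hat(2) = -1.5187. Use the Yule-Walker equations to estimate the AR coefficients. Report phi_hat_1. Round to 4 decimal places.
\hat\phi_{1} = -0.3820

The Yule-Walker equations for an AR(p) process read, in matrix form,
  Gamma_p phi = r_p,   with   (Gamma_p)_{ij} = gamma(|i - j|),
                       (r_p)_i = gamma(i),   i,j = 1..p.
Substitute the sample gammas (Toeplitz matrix and right-hand side of size 2):
  Gamma_p = [[4.1204, -1.0722], [-1.0722, 4.1204]]
  r_p     = [-1.0722, -1.5187]
Written out:
  4.1204 phi_1 - 1.0722 phi_2 = -1.0722
  -1.0722 phi_1 + 4.1204 phi_2 = -1.5187
Solve by Cramer's rule:
  det = gamma(0)^2 - gamma(1)^2 = (4.1204)^2 - (-1.0722)^2 = 16.97769616 - 1.14961284 = 15.82808332
  phi_hat_1 = [gamma(1) gamma(0) - gamma(1) gamma(2)] / det = [(-1.0722)(4.1204) - (-1.0722)(-1.5187)] / 15.82808332 = -6.04624302 / 15.82808332 = -0.382
  phi_hat_2 = [gamma(0) gamma(2) - gamma(1)^2] / det = [(4.1204)(-1.5187) - (-1.0722)^2] / 15.82808332 = -7.40726432 / 15.82808332 = -0.468
So phi_hat = [-0.3820, -0.4680].
Therefore phi_hat_1 = -0.3820.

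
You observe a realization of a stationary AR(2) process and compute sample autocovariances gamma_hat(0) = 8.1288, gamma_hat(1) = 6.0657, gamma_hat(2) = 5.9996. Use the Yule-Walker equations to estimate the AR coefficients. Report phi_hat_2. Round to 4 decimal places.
\hat\phi_{2} = 0.4090

The Yule-Walker equations for an AR(p) process read, in matrix form,
  Gamma_p phi = r_p,   with   (Gamma_p)_{ij} = gamma(|i - j|),
                       (r_p)_i = gamma(i),   i,j = 1..p.
Substitute the sample gammas (Toeplitz matrix and right-hand side of size 2):
  Gamma_p = [[8.1288, 6.0657], [6.0657, 8.1288]]
  r_p     = [6.0657, 5.9996]
Written out:
  8.1288 phi_1 + 6.0657 phi_2 = 6.0657
  6.0657 phi_1 + 8.1288 phi_2 = 5.9996
Solve by Cramer's rule:
  det = gamma(0)^2 - gamma(1)^2 = (8.1288)^2 - (6.0657)^2 = 66.07738944 - 36.79271649 = 29.28467295
  phi_hat_1 = [gamma(1) gamma(0) - gamma(1) gamma(2)] / det = [(6.0657)(8.1288) - (6.0657)(5.9996)] / 29.28467295 = 12.91508844 / 29.28467295 = 0.441
  phi_hat_2 = [gamma(0) gamma(2) - gamma(1)^2] / det = [(8.1288)(5.9996) - (6.0657)^2] / 29.28467295 = 11.97683199 / 29.28467295 = 0.409
So phi_hat = [0.4410, 0.4090].
Therefore phi_hat_2 = 0.4090.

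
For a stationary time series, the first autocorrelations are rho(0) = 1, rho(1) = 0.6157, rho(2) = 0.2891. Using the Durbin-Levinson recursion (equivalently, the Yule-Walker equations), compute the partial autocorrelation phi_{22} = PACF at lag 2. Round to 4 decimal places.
\phi_{22} = -0.1449

The PACF at lag k is phi_{kk}, the last component of the solution
to the Yule-Walker system G_k phi = r_k where
  (G_k)_{ij} = rho(|i - j|), (r_k)_i = rho(i), i,j = 1..k.
Equivalently, Durbin-Levinson gives phi_{kk} iteratively:
  phi_{11} = rho(1)
  phi_{kk} = [rho(k) - sum_{j=1..k-1} phi_{k-1,j} rho(k-j)]
            / [1 - sum_{j=1..k-1} phi_{k-1,j} rho(j)],
  phi_{k,j} = phi_{k-1,j} - phi_{kk} phi_{k-1,k-j},  j = 1..k-1.
Step k = 1:
  phi_11 = rho(1) = 0.6157.
Step k = 2:
  phi_22 = [rho(2) - phi_11 rho(1)] / [1 - phi_11 rho(1)] = [0.2891 - (0.6157)(0.6157)] / [1 - (0.6157)(0.6157)]
         = -0.08998649 / 0.62091351 = -0.1449.
Therefore phi_{22} = -0.1449.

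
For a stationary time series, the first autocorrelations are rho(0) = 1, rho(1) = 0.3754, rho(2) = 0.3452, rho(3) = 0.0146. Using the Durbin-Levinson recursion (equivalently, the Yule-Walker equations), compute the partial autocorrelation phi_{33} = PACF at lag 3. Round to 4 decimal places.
\phi_{33} = -0.2140

The PACF at lag k is phi_{kk}, the last component of the solution
to the Yule-Walker system G_k phi = r_k where
  (G_k)_{ij} = rho(|i - j|), (r_k)_i = rho(i), i,j = 1..k.
Equivalently, Durbin-Levinson gives phi_{kk} iteratively:
  phi_{11} = rho(1)
  phi_{kk} = [rho(k) - sum_{j=1..k-1} phi_{k-1,j} rho(k-j)]
            / [1 - sum_{j=1..k-1} phi_{k-1,j} rho(j)],
  phi_{k,j} = phi_{k-1,j} - phi_{kk} phi_{k-1,k-j},  j = 1..k-1.
Step k = 1:
  phi_11 = rho(1) = 0.3754.
Step k = 2:
  phi_22 = [rho(2) - phi_11 rho(1)] / [1 - phi_11 rho(1)] = [0.3452 - (0.3754)(0.3754)] / [1 - (0.3754)(0.3754)]
         = 0.20427484 / 0.85907484 = 0.237785.
  Update: phi_21 = phi_11 - phi_22 phi_11 = 0.3754 - (0.237785)(0.3754) = 0.286136.
Step k = 3:
  phi_33 = [rho(3) - phi_21 rho(2) - phi_22 rho(1)] / [1 - phi_21 rho(1) - phi_22 rho(2)]
    numerator   = 0.0146 - (0.286136)(0.3452) - (0.237785)(0.3754) = -0.17343839
    denominator = 1 - (0.286136)(0.3754) - (0.237785)(0.3452) = 0.81050141
  phi_33 = -0.17343839 / 0.81050141 = -0.214.
Therefore phi_{33} = -0.2140.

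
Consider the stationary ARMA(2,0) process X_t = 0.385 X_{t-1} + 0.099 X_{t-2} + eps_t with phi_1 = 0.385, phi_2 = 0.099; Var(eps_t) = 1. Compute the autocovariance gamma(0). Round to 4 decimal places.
\gamma(0) = 1.2355

Multiply the model equation by X_{t-k} and take expectations. With theta_0 = psi_0 = 1 and psi_j the MA(infinity) weights, this gives
  gamma(k) - sum_i phi_i gamma(k-i) = c_k,
  c_k = sigma^2 * sum_{j=k..q} theta_j psi_{j-k}   (c_k = 0 for k > q),
using gamma(-m) = gamma(m).
Pure AR (q = 0): c_0 = sigma^2 = 1, c_k = 0 for k >= 1.
Equations for k = 0, 1, 2 (AR order 2, c_2 = 0):
  (E0) gamma(0) = phi_1 gamma(1) + phi_2 gamma(2) + c_0
  (E1) gamma(1) = phi_1 gamma(0) + phi_2 gamma(1) + c_1
  (E2) gamma(2) = phi_1 gamma(1) + phi_2 gamma(0)
From (E1): gamma(1) = A gamma(0) + B with
  A = phi_1 / (1 - phi_2) = 0.385 / 0.901 = 0.427303,   B = c_1 / (1 - phi_2) = 0 / 0.901 = 0.
Insert (E2) into (E0): gamma(0) (1 - phi_2^2) = phi_1 (1 + phi_2) gamma(1) + c_0.
  phi_1 (1 + phi_2) = (0.385)(1.099) = 0.423115,   1 - phi_2^2 = 0.990199.
Replace gamma(1) by A gamma(0) + B and collect gamma(0):
  gamma(0) [0.990199 - (0.423115)(0.427303)] = c_0 = 1
  gamma(0) * 0.809401 = 1
  gamma(0) = 1 / 0.809401 = 1.235482.
Therefore gamma(0) = 1.2355 (to 4 decimal places).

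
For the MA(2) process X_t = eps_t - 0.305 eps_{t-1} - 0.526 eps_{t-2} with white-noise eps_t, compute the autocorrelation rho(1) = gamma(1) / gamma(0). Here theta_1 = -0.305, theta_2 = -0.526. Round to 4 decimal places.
\rho(1) = -0.1055

For an MA(q) process with theta_0 = 1, the autocovariance is
  gamma(k) = sigma^2 * sum_{i=0..q-k} theta_i * theta_{i+k},
and rho(k) = gamma(k) / gamma(0). Sigma^2 cancels.
  numerator   = (1)*(-0.305) + (-0.305)*(-0.526) = -0.14457.
  denominator = (1)^2 + (-0.305)^2 + (-0.526)^2 = 1.369701.
  rho(1) = -0.14457 / 1.369701 = -0.1055.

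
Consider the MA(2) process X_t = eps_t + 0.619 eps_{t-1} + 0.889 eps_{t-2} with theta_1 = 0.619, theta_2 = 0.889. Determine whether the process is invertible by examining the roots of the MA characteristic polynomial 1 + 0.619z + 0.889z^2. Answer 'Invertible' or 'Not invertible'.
\text{Invertible}

The MA(q) characteristic polynomial is P(z) = 1 + 0.619z + 0.889z^2.
Invertibility requires all roots to lie outside the unit circle, i.e. |z| > 1 for every root.
Set 1 + (0.619) z + (0.889) z^2 = 0, i.e. a z^2 + b z + c = 0 with a = 0.889, b = 0.619, c = 1.
Discriminant D = b^2 - 4ac = (0.619)^2 - 4*(0.889)*1 = 0.383161 - (3.556) = -3.172839.
D < 0, so the roots are the complex-conjugate pair z = (-b +/- i sqrt(-D)) / (2a) = -0.3481 +/- 1.0018i.
For a conjugate pair |z|^2 = z * conj(z) = (product of roots) = c/a = 1/(0.889) = 1.124859, so |z| = sqrt(1.124859) = 1.0606 for both roots.
Moduli of all roots: 1.0606, 1.0606.
All moduli strictly greater than 1? Yes.
Verdict: Invertible.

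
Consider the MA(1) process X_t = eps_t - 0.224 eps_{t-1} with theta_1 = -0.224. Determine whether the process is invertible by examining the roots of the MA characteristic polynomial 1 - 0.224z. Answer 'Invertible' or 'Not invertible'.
\text{Invertible}

The MA(q) characteristic polynomial is P(z) = 1 - 0.224z.
Invertibility requires all roots to lie outside the unit circle, i.e. |z| > 1 for every root.
This is linear in z: 1 + (-0.224) z = 0  =>  z = -1/(-0.224) = 4.464286,  |z| = 4.464286.
Moduli of all roots: 4.4643.
All moduli strictly greater than 1? Yes.
Verdict: Invertible.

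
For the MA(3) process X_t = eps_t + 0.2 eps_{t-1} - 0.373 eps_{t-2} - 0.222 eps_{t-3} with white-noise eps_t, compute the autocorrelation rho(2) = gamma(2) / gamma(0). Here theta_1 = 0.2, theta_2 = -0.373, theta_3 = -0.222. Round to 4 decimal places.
\rho(2) = -0.3398

For an MA(q) process with theta_0 = 1, the autocovariance is
  gamma(k) = sigma^2 * sum_{i=0..q-k} theta_i * theta_{i+k},
and rho(k) = gamma(k) / gamma(0). Sigma^2 cancels.
  numerator   = (1)*(-0.373) + (0.2)*(-0.222) = -0.4174.
  denominator = (1)^2 + (0.2)^2 + (-0.373)^2 + (-0.222)^2 = 1.228413.
  rho(2) = -0.4174 / 1.228413 = -0.3398.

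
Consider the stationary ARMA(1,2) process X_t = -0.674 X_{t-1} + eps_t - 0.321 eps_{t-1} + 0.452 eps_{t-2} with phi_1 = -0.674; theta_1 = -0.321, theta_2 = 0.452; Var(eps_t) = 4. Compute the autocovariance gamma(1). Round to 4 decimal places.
\gamma(1) = -14.6742

Multiply the model equation by X_{t-k} and take expectations. With theta_0 = psi_0 = 1 and psi_j the MA(infinity) weights, this gives
  gamma(k) - sum_i phi_i gamma(k-i) = c_k,
  c_k = sigma^2 * sum_{j=k..q} theta_j psi_{j-k}   (c_k = 0 for k > q),
using gamma(-m) = gamma(m).
psi-weights needed (psi_j = theta_j + sum_i phi_i psi_{j-i}):
  psi_1 = theta_1 + phi_1 = -0.321 + (-0.674) = -0.995
  psi_2 = theta_2 + phi_1 psi_1 = 0.452 + (-0.674)(-0.995) = 1.12263
Right-hand sides:
  c_0 = sigma^2 (1 + theta_1 psi_1 + theta_2 psi_2) = 4 * (1 + (-0.321)(-0.995) + (0.452)(1.12263)) = 4 * 1.826824 = 7.307295
  c_1 = sigma^2 (theta_1 + theta_2 psi_1) = 4 * (-0.321 + (0.452)(-0.995)) = -3.08296
  c_2 = sigma^2 theta_2 = 4 * (0.452) = 1.808
Equations for k = 0 and k = 1 (AR order 1):
  gamma(0) = phi_1 gamma(1) + c_0
  gamma(1) = phi_1 gamma(0) + c_1
Substituting the second into the first: gamma(0) (1 - phi_1^2) = c_0 + phi_1 c_1, so
  gamma(0) = (c_0 + phi_1 c_1) / (1 - phi_1^2) = (7.307295 + (-0.674)(-3.08296)) / (1 - (-0.674)^2) = 9.38521 / 0.545724 = 17.197723.
  gamma(1) = phi_1 gamma(0) + c_1 = (-0.674)(17.197723) + (-3.08296) = -14.674225.
Therefore gamma(1) = -14.6742 (to 4 decimal places).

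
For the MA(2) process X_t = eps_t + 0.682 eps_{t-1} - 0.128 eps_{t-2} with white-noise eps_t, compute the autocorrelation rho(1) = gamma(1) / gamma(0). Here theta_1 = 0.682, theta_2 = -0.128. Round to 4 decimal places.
\rho(1) = 0.4014

For an MA(q) process with theta_0 = 1, the autocovariance is
  gamma(k) = sigma^2 * sum_{i=0..q-k} theta_i * theta_{i+k},
and rho(k) = gamma(k) / gamma(0). Sigma^2 cancels.
  numerator   = (1)*(0.682) + (0.682)*(-0.128) = 0.594704.
  denominator = (1)^2 + (0.682)^2 + (-0.128)^2 = 1.481508.
  rho(1) = 0.594704 / 1.481508 = 0.4014.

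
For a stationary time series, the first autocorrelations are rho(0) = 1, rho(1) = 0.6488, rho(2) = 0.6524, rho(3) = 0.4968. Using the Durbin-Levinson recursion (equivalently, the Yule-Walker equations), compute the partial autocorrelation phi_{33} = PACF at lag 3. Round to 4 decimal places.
\phi_{33} = -0.0342

The PACF at lag k is phi_{kk}, the last component of the solution
to the Yule-Walker system G_k phi = r_k where
  (G_k)_{ij} = rho(|i - j|), (r_k)_i = rho(i), i,j = 1..k.
Equivalently, Durbin-Levinson gives phi_{kk} iteratively:
  phi_{11} = rho(1)
  phi_{kk} = [rho(k) - sum_{j=1..k-1} phi_{k-1,j} rho(k-j)]
            / [1 - sum_{j=1..k-1} phi_{k-1,j} rho(j)],
  phi_{k,j} = phi_{k-1,j} - phi_{kk} phi_{k-1,k-j},  j = 1..k-1.
Step k = 1:
  phi_11 = rho(1) = 0.6488.
Step k = 2:
  phi_22 = [rho(2) - phi_11 rho(1)] / [1 - phi_11 rho(1)] = [0.6524 - (0.6488)(0.6488)] / [1 - (0.6488)(0.6488)]
         = 0.23145856 / 0.57905856 = 0.399715.
  Update: phi_21 = phi_11 - phi_22 phi_11 = 0.6488 - (0.399715)(0.6488) = 0.389465.
Step k = 3:
  phi_33 = [rho(3) - phi_21 rho(2) - phi_22 rho(1)] / [1 - phi_21 rho(1) - phi_22 rho(2)]
    numerator   = 0.4968 - (0.389465)(0.6524) - (0.399715)(0.6488) = -0.01662206
    denominator = 1 - (0.389465)(0.6488) - (0.399715)(0.6524) = 0.48654103
  phi_33 = -0.01662206 / 0.48654103 = -0.0342.
Therefore phi_{33} = -0.0342.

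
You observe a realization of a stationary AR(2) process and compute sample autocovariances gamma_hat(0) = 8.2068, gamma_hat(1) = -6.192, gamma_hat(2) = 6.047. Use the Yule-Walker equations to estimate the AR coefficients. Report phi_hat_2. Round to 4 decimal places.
\hat\phi_{2} = 0.3890

The Yule-Walker equations for an AR(p) process read, in matrix form,
  Gamma_p phi = r_p,   with   (Gamma_p)_{ij} = gamma(|i - j|),
                       (r_p)_i = gamma(i),   i,j = 1..p.
Substitute the sample gammas (Toeplitz matrix and right-hand side of size 2):
  Gamma_p = [[8.2068, -6.192], [-6.192, 8.2068]]
  r_p     = [-6.192, 6.047]
Written out:
  8.2068 phi_1 - 6.192 phi_2 = -6.192
  -6.192 phi_1 + 8.2068 phi_2 = 6.047
Solve by Cramer's rule:
  det = gamma(0)^2 - gamma(1)^2 = (8.2068)^2 - (-6.192)^2 = 67.35156624 - 38.340864 = 29.01070224
  phi_hat_1 = [gamma(1) gamma(0) - gamma(1) gamma(2)] / det = [(-6.192)(8.2068) - (-6.192)(6.047)] / 29.01070224 = -13.3734816 / 29.01070224 = -0.461
  phi_hat_2 = [gamma(0) gamma(2) - gamma(1)^2] / det = [(8.2068)(6.047) - (-6.192)^2] / 29.01070224 = 11.2856556 / 29.01070224 = 0.389
So phi_hat = [-0.4610, 0.3890].
Therefore phi_hat_2 = 0.3890.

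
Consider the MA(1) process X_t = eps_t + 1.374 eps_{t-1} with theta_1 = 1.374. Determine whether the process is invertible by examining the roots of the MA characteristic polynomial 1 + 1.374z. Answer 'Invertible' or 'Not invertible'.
\text{Not invertible}

The MA(q) characteristic polynomial is P(z) = 1 + 1.374z.
Invertibility requires all roots to lie outside the unit circle, i.e. |z| > 1 for every root.
This is linear in z: 1 + (1.374) z = 0  =>  z = -1/(1.374) = -0.727802,  |z| = 0.727802.
Moduli of all roots: 0.7278.
All moduli strictly greater than 1? No.
Verdict: Not invertible.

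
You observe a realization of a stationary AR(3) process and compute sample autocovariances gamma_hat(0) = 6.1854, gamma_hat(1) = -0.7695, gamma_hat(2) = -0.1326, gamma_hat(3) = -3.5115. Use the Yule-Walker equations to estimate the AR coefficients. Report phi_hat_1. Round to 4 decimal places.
\hat\phi_{1} = -0.1510

The Yule-Walker equations for an AR(p) process read, in matrix form,
  Gamma_p phi = r_p,   with   (Gamma_p)_{ij} = gamma(|i - j|),
                       (r_p)_i = gamma(i),   i,j = 1..p.
Substitute the sample gammas (Toeplitz matrix and right-hand side of size 3):
  Gamma_p = [[6.1854, -0.7695, -0.1326], [-0.7695, 6.1854, -0.7695], [-0.1326, -0.7695, 6.1854]]
  r_p     = [-0.7695, -0.1326, -3.5115]
Written out (R1..R3):
  (R1) 6.1854 phi_1 - 0.7695 phi_2 - 0.1326 phi_3 = -0.7695
  (R2) -0.7695 phi_1 + 6.1854 phi_2 - 0.7695 phi_3 = -0.1326
  (R3) -0.1326 phi_1 - 0.7695 phi_2 + 6.1854 phi_3 = -3.5115
Gaussian elimination:
  R2 <- R2 - (-0.7695/6.1854) R1 = R2 - (-0.124406) R1:  6.08967 phi_2 - 0.785996 phi_3 = -0.22833
  R3 <- R3 - (-0.1326/6.1854) R1 = R3 - (-0.021438) R1:  -0.785996 phi_2 + 6.182557 phi_3 = -3.527996
  R3 <- R3 - (-0.785996/6.08967) R2 = R3 - (-0.12907) R2:  6.081109 phi_3 = -3.557467
Back-substitution:
  phi_hat_3 = -3.557467 / 6.081109 = -0.585003
  phi_hat_2 = (-0.22833 - (-0.785996)(-0.585003)) / 6.08967 = -0.113001
  phi_hat_1 = (-0.7695 - (-0.7695)(-0.113001) - (-0.1326)(-0.585003)) / 6.1854 = -0.151005
So phi_hat = [-0.1510, -0.1130, -0.5850].
Therefore phi_hat_1 = -0.1510.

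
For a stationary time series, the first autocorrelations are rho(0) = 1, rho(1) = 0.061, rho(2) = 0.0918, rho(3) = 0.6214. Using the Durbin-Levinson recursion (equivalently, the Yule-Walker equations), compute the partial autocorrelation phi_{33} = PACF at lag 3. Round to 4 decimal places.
\phi_{33} = 0.6180

The PACF at lag k is phi_{kk}, the last component of the solution
to the Yule-Walker system G_k phi = r_k where
  (G_k)_{ij} = rho(|i - j|), (r_k)_i = rho(i), i,j = 1..k.
Equivalently, Durbin-Levinson gives phi_{kk} iteratively:
  phi_{11} = rho(1)
  phi_{kk} = [rho(k) - sum_{j=1..k-1} phi_{k-1,j} rho(k-j)]
            / [1 - sum_{j=1..k-1} phi_{k-1,j} rho(j)],
  phi_{k,j} = phi_{k-1,j} - phi_{kk} phi_{k-1,k-j},  j = 1..k-1.
Step k = 1:
  phi_11 = rho(1) = 0.061.
Step k = 2:
  phi_22 = [rho(2) - phi_11 rho(1)] / [1 - phi_11 rho(1)] = [0.0918 - (0.061)(0.061)] / [1 - (0.061)(0.061)]
         = 0.088079 / 0.996279 = 0.088408.
  Update: phi_21 = phi_11 - phi_22 phi_11 = 0.061 - (0.088408)(0.061) = 0.055607.
Step k = 3:
  phi_33 = [rho(3) - phi_21 rho(2) - phi_22 rho(1)] / [1 - phi_21 rho(1) - phi_22 rho(2)]
    numerator   = 0.6214 - (0.055607)(0.0918) - (0.088408)(0.061) = 0.61090238
    denominator = 1 - (0.055607)(0.061) - (0.088408)(0.0918) = 0.98849211
  phi_33 = 0.61090238 / 0.98849211 = 0.618.
Therefore phi_{33} = 0.6180.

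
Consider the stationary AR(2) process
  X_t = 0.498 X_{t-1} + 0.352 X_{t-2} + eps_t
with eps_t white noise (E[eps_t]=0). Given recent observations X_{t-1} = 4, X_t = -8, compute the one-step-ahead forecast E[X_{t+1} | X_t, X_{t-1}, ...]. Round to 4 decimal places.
E[X_{t+1} \mid \mathcal F_t] = -2.5760

For an AR(p) model X_t = c + sum_i phi_i X_{t-i} + eps_t, the
one-step-ahead conditional mean is
  E[X_{t+1} | X_t, ...] = c + sum_i phi_i X_{t+1-i}.
Substitute known values:
  E[X_{t+1} | ...] = (0.498) * (-8) + (0.352) * (4)
                   = -2.5760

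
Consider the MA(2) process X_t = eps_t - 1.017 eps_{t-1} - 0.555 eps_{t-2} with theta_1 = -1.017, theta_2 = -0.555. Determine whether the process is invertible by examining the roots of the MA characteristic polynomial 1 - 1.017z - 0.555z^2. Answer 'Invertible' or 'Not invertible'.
\text{Not invertible}

The MA(q) characteristic polynomial is P(z) = 1 - 1.017z - 0.555z^2.
Invertibility requires all roots to lie outside the unit circle, i.e. |z| > 1 for every root.
Set 1 + (-1.017) z + (-0.555) z^2 = 0, i.e. a z^2 + b z + c = 0 with a = -0.555, b = -1.017, c = 1.
Discriminant D = b^2 - 4ac = (-1.017)^2 - 4*(-0.555)*1 = 1.034289 - (-2.22) = 3.254289.
D >= 0, so the roots are real: z = (-b +/- sqrt(D)) / (2a) = (1.017 +/- 1.803965) / (-1.11).
  z_1 = (1.017 + 1.803965) / (-1.11) = -2.5414,   |z_1| = 2.5414.
  z_2 = (1.017 - 1.803965) / (-1.11) = 0.709,   |z_2| = 0.709.
Moduli of all roots: 2.5414, 0.7090.
All moduli strictly greater than 1? No.
Verdict: Not invertible.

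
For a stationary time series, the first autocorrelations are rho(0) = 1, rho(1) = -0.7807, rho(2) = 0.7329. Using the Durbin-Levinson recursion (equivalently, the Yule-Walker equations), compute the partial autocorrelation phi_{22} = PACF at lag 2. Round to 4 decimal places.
\phi_{22} = 0.3160

The PACF at lag k is phi_{kk}, the last component of the solution
to the Yule-Walker system G_k phi = r_k where
  (G_k)_{ij} = rho(|i - j|), (r_k)_i = rho(i), i,j = 1..k.
Equivalently, Durbin-Levinson gives phi_{kk} iteratively:
  phi_{11} = rho(1)
  phi_{kk} = [rho(k) - sum_{j=1..k-1} phi_{k-1,j} rho(k-j)]
            / [1 - sum_{j=1..k-1} phi_{k-1,j} rho(j)],
  phi_{k,j} = phi_{k-1,j} - phi_{kk} phi_{k-1,k-j},  j = 1..k-1.
Step k = 1:
  phi_11 = rho(1) = -0.7807.
Step k = 2:
  phi_22 = [rho(2) - phi_11 rho(1)] / [1 - phi_11 rho(1)] = [0.7329 - (-0.7807)(-0.7807)] / [1 - (-0.7807)(-0.7807)]
         = 0.12340751 / 0.39050751 = 0.316.
Therefore phi_{22} = 0.3160.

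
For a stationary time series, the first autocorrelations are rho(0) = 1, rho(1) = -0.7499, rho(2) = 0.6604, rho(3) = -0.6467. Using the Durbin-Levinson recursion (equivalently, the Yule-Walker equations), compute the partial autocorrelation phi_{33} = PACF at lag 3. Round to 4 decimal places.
\phi_{33} = -0.2271

The PACF at lag k is phi_{kk}, the last component of the solution
to the Yule-Walker system G_k phi = r_k where
  (G_k)_{ij} = rho(|i - j|), (r_k)_i = rho(i), i,j = 1..k.
Equivalently, Durbin-Levinson gives phi_{kk} iteratively:
  phi_{11} = rho(1)
  phi_{kk} = [rho(k) - sum_{j=1..k-1} phi_{k-1,j} rho(k-j)]
            / [1 - sum_{j=1..k-1} phi_{k-1,j} rho(j)],
  phi_{k,j} = phi_{k-1,j} - phi_{kk} phi_{k-1,k-j},  j = 1..k-1.
Step k = 1:
  phi_11 = rho(1) = -0.7499.
Step k = 2:
  phi_22 = [rho(2) - phi_11 rho(1)] / [1 - phi_11 rho(1)] = [0.6604 - (-0.7499)(-0.7499)] / [1 - (-0.7499)(-0.7499)]
         = 0.09804999 / 0.43764999 = 0.224037.
  Update: phi_21 = phi_11 - phi_22 phi_11 = -0.7499 - (0.224037)(-0.7499) = -0.581894.
Step k = 3:
  phi_33 = [rho(3) - phi_21 rho(2) - phi_22 rho(1)] / [1 - phi_21 rho(1) - phi_22 rho(2)]
    numerator   = -0.6467 - (-0.581894)(0.6604) - (0.224037)(-0.7499) = -0.09441131
    denominator = 1 - (-0.581894)(-0.7499) - (0.224037)(0.6604) = 0.41568312
  phi_33 = -0.09441131 / 0.41568312 = -0.2271.
Therefore phi_{33} = -0.2271.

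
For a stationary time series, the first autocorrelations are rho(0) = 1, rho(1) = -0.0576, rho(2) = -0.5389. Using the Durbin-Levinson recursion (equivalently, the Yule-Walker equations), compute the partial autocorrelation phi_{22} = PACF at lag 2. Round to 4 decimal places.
\phi_{22} = -0.5440

The PACF at lag k is phi_{kk}, the last component of the solution
to the Yule-Walker system G_k phi = r_k where
  (G_k)_{ij} = rho(|i - j|), (r_k)_i = rho(i), i,j = 1..k.
Equivalently, Durbin-Levinson gives phi_{kk} iteratively:
  phi_{11} = rho(1)
  phi_{kk} = [rho(k) - sum_{j=1..k-1} phi_{k-1,j} rho(k-j)]
            / [1 - sum_{j=1..k-1} phi_{k-1,j} rho(j)],
  phi_{k,j} = phi_{k-1,j} - phi_{kk} phi_{k-1,k-j},  j = 1..k-1.
Step k = 1:
  phi_11 = rho(1) = -0.0576.
Step k = 2:
  phi_22 = [rho(2) - phi_11 rho(1)] / [1 - phi_11 rho(1)] = [-0.5389 - (-0.0576)(-0.0576)] / [1 - (-0.0576)(-0.0576)]
         = -0.54221776 / 0.99668224 = -0.544.
Therefore phi_{22} = -0.5440.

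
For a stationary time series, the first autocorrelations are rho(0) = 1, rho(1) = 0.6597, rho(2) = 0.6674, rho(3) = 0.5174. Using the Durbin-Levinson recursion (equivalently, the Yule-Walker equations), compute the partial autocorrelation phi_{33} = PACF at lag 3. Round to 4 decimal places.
\phi_{33} = -0.0279

The PACF at lag k is phi_{kk}, the last component of the solution
to the Yule-Walker system G_k phi = r_k where
  (G_k)_{ij} = rho(|i - j|), (r_k)_i = rho(i), i,j = 1..k.
Equivalently, Durbin-Levinson gives phi_{kk} iteratively:
  phi_{11} = rho(1)
  phi_{kk} = [rho(k) - sum_{j=1..k-1} phi_{k-1,j} rho(k-j)]
            / [1 - sum_{j=1..k-1} phi_{k-1,j} rho(j)],
  phi_{k,j} = phi_{k-1,j} - phi_{kk} phi_{k-1,k-j},  j = 1..k-1.
Step k = 1:
  phi_11 = rho(1) = 0.6597.
Step k = 2:
  phi_22 = [rho(2) - phi_11 rho(1)] / [1 - phi_11 rho(1)] = [0.6674 - (0.6597)(0.6597)] / [1 - (0.6597)(0.6597)]
         = 0.23219591 / 0.56479591 = 0.411115.
  Update: phi_21 = phi_11 - phi_22 phi_11 = 0.6597 - (0.411115)(0.6597) = 0.388488.
Step k = 3:
  phi_33 = [rho(3) - phi_21 rho(2) - phi_22 rho(1)] / [1 - phi_21 rho(1) - phi_22 rho(2)]
    numerator   = 0.5174 - (0.388488)(0.6674) - (0.411115)(0.6597) = -0.01308902
    denominator = 1 - (0.388488)(0.6597) - (0.411115)(0.6674) = 0.46933675
  phi_33 = -0.01308902 / 0.46933675 = -0.0279.
Therefore phi_{33} = -0.0279.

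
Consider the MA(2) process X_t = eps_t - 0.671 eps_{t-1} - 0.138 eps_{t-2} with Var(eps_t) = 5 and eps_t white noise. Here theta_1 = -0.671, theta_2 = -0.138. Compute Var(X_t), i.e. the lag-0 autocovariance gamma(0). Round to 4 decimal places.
\gamma(0) = 7.3464

For an MA(q) process X_t = eps_t + sum_i theta_i eps_{t-i} with
Var(eps_t) = sigma^2, the variance is
  gamma(0) = sigma^2 * (1 + sum_i theta_i^2).
  sum_i theta_i^2 = (-0.671)^2 + (-0.138)^2 = 0.450241 + 0.019044 = 0.469285.
  gamma(0) = 5 * (1 + 0.469285) = 5 * 1.469285 = 7.346425, which rounds to 7.3464.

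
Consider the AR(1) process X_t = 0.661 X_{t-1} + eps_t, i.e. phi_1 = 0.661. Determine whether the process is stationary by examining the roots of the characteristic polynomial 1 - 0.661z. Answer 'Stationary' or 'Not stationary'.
\text{Stationary}

The AR(p) characteristic polynomial is P(z) = 1 - 0.661z.
Stationarity requires all roots to lie outside the unit circle, i.e. |z| > 1 for every root.
This is linear in z: 1 + (-0.661) z = 0  =>  z = -1/(-0.661) = 1.512859,  |z| = 1.512859.
Moduli of all roots: 1.5129.
All moduli strictly greater than 1? Yes.
Verdict: Stationary.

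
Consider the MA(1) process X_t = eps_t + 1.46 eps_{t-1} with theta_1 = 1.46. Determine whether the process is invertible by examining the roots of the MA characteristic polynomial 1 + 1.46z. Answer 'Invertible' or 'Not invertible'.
\text{Not invertible}

The MA(q) characteristic polynomial is P(z) = 1 + 1.46z.
Invertibility requires all roots to lie outside the unit circle, i.e. |z| > 1 for every root.
This is linear in z: 1 + (1.46) z = 0  =>  z = -1/(1.46) = -0.684932,  |z| = 0.684932.
Moduli of all roots: 0.6849.
All moduli strictly greater than 1? No.
Verdict: Not invertible.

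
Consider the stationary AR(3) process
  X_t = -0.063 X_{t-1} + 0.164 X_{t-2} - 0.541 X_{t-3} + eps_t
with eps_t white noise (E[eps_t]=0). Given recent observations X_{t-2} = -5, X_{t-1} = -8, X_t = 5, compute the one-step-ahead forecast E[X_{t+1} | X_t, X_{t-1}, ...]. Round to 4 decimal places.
E[X_{t+1} \mid \mathcal F_t] = 1.0780

For an AR(p) model X_t = c + sum_i phi_i X_{t-i} + eps_t, the
one-step-ahead conditional mean is
  E[X_{t+1} | X_t, ...] = c + sum_i phi_i X_{t+1-i}.
Substitute known values:
  E[X_{t+1} | ...] = (-0.063) * (5) + (0.164) * (-8) + (-0.541) * (-5)
                   = 1.0780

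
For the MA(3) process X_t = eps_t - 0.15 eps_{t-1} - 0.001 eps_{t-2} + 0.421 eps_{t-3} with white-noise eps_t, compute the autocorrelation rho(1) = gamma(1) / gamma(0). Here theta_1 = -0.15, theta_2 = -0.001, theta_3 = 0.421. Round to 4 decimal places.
\rho(1) = -0.1253

For an MA(q) process with theta_0 = 1, the autocovariance is
  gamma(k) = sigma^2 * sum_{i=0..q-k} theta_i * theta_{i+k},
and rho(k) = gamma(k) / gamma(0). Sigma^2 cancels.
  numerator   = (1)*(-0.15) + (-0.15)*(-0.001) + (-0.001)*(0.421) = -0.150271.
  denominator = (1)^2 + (-0.15)^2 + (-0.001)^2 + (0.421)^2 = 1.199742.
  rho(1) = -0.150271 / 1.199742 = -0.1253.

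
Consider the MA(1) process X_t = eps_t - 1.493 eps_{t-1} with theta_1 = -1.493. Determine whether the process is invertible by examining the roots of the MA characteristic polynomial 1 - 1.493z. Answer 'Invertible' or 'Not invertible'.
\text{Not invertible}

The MA(q) characteristic polynomial is P(z) = 1 - 1.493z.
Invertibility requires all roots to lie outside the unit circle, i.e. |z| > 1 for every root.
This is linear in z: 1 + (-1.493) z = 0  =>  z = -1/(-1.493) = 0.669792,  |z| = 0.669792.
Moduli of all roots: 0.6698.
All moduli strictly greater than 1? No.
Verdict: Not invertible.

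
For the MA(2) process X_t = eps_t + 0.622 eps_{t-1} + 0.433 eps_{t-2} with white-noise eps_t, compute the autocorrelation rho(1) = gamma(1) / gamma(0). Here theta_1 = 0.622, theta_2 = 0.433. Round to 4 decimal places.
\rho(1) = 0.5661

For an MA(q) process with theta_0 = 1, the autocovariance is
  gamma(k) = sigma^2 * sum_{i=0..q-k} theta_i * theta_{i+k},
and rho(k) = gamma(k) / gamma(0). Sigma^2 cancels.
  numerator   = (1)*(0.622) + (0.622)*(0.433) = 0.891326.
  denominator = (1)^2 + (0.622)^2 + (0.433)^2 = 1.574373.
  rho(1) = 0.891326 / 1.574373 = 0.5661.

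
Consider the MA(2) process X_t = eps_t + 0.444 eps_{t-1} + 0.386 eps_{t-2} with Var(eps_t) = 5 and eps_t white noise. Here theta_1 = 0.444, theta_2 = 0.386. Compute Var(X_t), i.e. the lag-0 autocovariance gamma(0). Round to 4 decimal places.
\gamma(0) = 6.7307

For an MA(q) process X_t = eps_t + sum_i theta_i eps_{t-i} with
Var(eps_t) = sigma^2, the variance is
  gamma(0) = sigma^2 * (1 + sum_i theta_i^2).
  sum_i theta_i^2 = (0.444)^2 + (0.386)^2 = 0.197136 + 0.148996 = 0.346132.
  gamma(0) = 5 * (1 + 0.346132) = 5 * 1.346132 = 6.73066, which rounds to 6.7307.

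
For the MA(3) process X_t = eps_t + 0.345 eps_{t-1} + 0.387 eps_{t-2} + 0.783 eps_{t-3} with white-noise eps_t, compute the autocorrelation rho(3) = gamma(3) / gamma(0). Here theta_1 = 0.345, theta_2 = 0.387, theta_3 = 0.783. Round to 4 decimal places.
\rho(3) = 0.4161

For an MA(q) process with theta_0 = 1, the autocovariance is
  gamma(k) = sigma^2 * sum_{i=0..q-k} theta_i * theta_{i+k},
and rho(k) = gamma(k) / gamma(0). Sigma^2 cancels.
  numerator   = (1)*(0.783) = 0.783.
  denominator = (1)^2 + (0.345)^2 + (0.387)^2 + (0.783)^2 = 1.881883.
  rho(3) = 0.783 / 1.881883 = 0.4161.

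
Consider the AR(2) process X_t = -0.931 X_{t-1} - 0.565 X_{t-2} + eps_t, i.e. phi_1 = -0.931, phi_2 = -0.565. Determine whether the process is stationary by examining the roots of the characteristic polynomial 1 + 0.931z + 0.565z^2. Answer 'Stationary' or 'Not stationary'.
\text{Stationary}

The AR(p) characteristic polynomial is P(z) = 1 + 0.931z + 0.565z^2.
Stationarity requires all roots to lie outside the unit circle, i.e. |z| > 1 for every root.
Set 1 + (0.931) z + (0.565) z^2 = 0, i.e. a z^2 + b z + c = 0 with a = 0.565, b = 0.931, c = 1.
Discriminant D = b^2 - 4ac = (0.931)^2 - 4*(0.565)*1 = 0.866761 - (2.26) = -1.393239.
D < 0, so the roots are the complex-conjugate pair z = (-b +/- i sqrt(-D)) / (2a) = -0.8239 +/- 1.0446i.
For a conjugate pair |z|^2 = z * conj(z) = (product of roots) = c/a = 1/(0.565) = 1.769912, so |z| = sqrt(1.769912) = 1.3304 for both roots.
Moduli of all roots: 1.3304, 1.3304.
All moduli strictly greater than 1? Yes.
Verdict: Stationary.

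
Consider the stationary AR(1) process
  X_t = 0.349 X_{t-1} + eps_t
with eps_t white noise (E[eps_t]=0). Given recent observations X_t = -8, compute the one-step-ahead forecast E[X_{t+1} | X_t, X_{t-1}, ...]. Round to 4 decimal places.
E[X_{t+1} \mid \mathcal F_t] = -2.7920

For an AR(p) model X_t = c + sum_i phi_i X_{t-i} + eps_t, the
one-step-ahead conditional mean is
  E[X_{t+1} | X_t, ...] = c + sum_i phi_i X_{t+1-i}.
Substitute known values:
  E[X_{t+1} | ...] = (0.349) * (-8)
                   = -2.7920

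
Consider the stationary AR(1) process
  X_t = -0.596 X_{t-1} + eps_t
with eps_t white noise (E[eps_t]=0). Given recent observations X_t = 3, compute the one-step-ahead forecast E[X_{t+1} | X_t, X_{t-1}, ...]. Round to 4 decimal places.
E[X_{t+1} \mid \mathcal F_t] = -1.7880

For an AR(p) model X_t = c + sum_i phi_i X_{t-i} + eps_t, the
one-step-ahead conditional mean is
  E[X_{t+1} | X_t, ...] = c + sum_i phi_i X_{t+1-i}.
Substitute known values:
  E[X_{t+1} | ...] = (-0.596) * (3)
                   = -1.7880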